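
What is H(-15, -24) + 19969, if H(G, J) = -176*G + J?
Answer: 22585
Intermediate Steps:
H(G, J) = J - 176*G
H(-15, -24) + 19969 = (-24 - 176*(-15)) + 19969 = (-24 + 2640) + 19969 = 2616 + 19969 = 22585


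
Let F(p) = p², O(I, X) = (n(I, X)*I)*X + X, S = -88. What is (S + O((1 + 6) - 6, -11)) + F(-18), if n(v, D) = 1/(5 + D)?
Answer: 1361/6 ≈ 226.83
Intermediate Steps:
O(I, X) = X + I*X/(5 + X) (O(I, X) = (I/(5 + X))*X + X = I*X/(5 + X) + X = X + I*X/(5 + X))
(S + O((1 + 6) - 6, -11)) + F(-18) = (-88 - 11*(5 + ((1 + 6) - 6) - 11)/(5 - 11)) + (-18)² = (-88 - 11*(5 + (7 - 6) - 11)/(-6)) + 324 = (-88 - 11*(-⅙)*(5 + 1 - 11)) + 324 = (-88 - 11*(-⅙)*(-5)) + 324 = (-88 - 55/6) + 324 = -583/6 + 324 = 1361/6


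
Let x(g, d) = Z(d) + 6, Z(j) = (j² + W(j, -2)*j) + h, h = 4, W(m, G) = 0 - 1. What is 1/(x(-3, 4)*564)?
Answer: 1/12408 ≈ 8.0593e-5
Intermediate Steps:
W(m, G) = -1
Z(j) = 4 + j² - j (Z(j) = (j² - j) + 4 = 4 + j² - j)
x(g, d) = 10 + d² - d (x(g, d) = (4 + d² - d) + 6 = 10 + d² - d)
1/(x(-3, 4)*564) = 1/((10 + 4² - 1*4)*564) = 1/((10 + 16 - 4)*564) = 1/(22*564) = 1/12408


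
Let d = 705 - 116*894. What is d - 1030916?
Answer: -1133915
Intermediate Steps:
d = -102999 (d = 705 - 103704 = -102999)
d - 1030916 = -102999 - 1030916 = -1133915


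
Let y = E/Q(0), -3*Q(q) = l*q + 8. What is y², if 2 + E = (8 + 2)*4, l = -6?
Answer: 3249/16 ≈ 203.06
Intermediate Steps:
Q(q) = -8/3 + 2*q (Q(q) = -(-6*q + 8)/3 = -(8 - 6*q)/3 = -8/3 + 2*q)
E = 38 (E = -2 + (8 + 2)*4 = -2 + 10*4 = -2 + 40 = 38)
y = -57/4 (y = 38/(-8/3 + 2*0) = 38/(-8/3 + 0) = 38/(-8/3) = 38*(-3/8) = -57/4 ≈ -14.250)
y² = (-57/4)² = 3249/16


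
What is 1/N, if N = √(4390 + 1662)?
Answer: √1513/3026 ≈ 0.012854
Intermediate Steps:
N = 2*√1513 (N = √6052 = 2*√1513 ≈ 77.795)
1/N = 1/(2*√1513) = √1513/3026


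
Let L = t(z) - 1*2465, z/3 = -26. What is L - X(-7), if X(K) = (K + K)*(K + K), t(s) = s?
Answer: -2739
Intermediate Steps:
z = -78 (z = 3*(-26) = -78)
X(K) = 4*K² (X(K) = (2*K)*(2*K) = 4*K²)
L = -2543 (L = -78 - 1*2465 = -78 - 2465 = -2543)
L - X(-7) = -2543 - 4*(-7)² = -2543 - 4*49 = -2543 - 1*196 = -2543 - 196 = -2739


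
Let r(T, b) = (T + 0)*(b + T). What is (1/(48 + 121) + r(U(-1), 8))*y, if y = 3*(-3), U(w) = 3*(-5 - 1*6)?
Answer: -1254834/169 ≈ -7425.1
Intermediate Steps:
U(w) = -33 (U(w) = 3*(-5 - 6) = 3*(-11) = -33)
r(T, b) = T*(T + b)
y = -9
(1/(48 + 121) + r(U(-1), 8))*y = (1/(48 + 121) - 33*(-33 + 8))*(-9) = (1/169 - 33*(-25))*(-9) = (1/169 + 825)*(-9) = (139426/169)*(-9) = -1254834/169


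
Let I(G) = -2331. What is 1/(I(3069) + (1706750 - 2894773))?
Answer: -1/1190354 ≈ -8.4009e-7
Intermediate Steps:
1/(I(3069) + (1706750 - 2894773)) = 1/(-2331 + (1706750 - 2894773)) = 1/(-2331 - 1188023) = 1/(-1190354) = -1/1190354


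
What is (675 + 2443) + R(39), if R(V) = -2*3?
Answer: 3112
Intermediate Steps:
R(V) = -6
(675 + 2443) + R(39) = (675 + 2443) - 6 = 3118 - 6 = 3112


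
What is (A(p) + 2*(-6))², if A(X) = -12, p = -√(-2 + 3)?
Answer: 576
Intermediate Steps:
p = -1 (p = -√1 = -1*1 = -1)
(A(p) + 2*(-6))² = (-12 + 2*(-6))² = (-12 - 12)² = (-24)² = 576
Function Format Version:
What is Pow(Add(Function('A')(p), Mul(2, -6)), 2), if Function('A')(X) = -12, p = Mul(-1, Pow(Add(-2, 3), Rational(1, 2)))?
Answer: 576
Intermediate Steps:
p = -1 (p = Mul(-1, Pow(1, Rational(1, 2))) = Mul(-1, 1) = -1)
Pow(Add(Function('A')(p), Mul(2, -6)), 2) = Pow(Add(-12, Mul(2, -6)), 2) = Pow(Add(-12, -12), 2) = Pow(-24, 2) = 576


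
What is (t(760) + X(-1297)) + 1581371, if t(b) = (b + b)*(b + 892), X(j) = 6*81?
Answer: 4092897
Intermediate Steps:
X(j) = 486
t(b) = 2*b*(892 + b) (t(b) = (2*b)*(892 + b) = 2*b*(892 + b))
(t(760) + X(-1297)) + 1581371 = (2*760*(892 + 760) + 486) + 1581371 = (2*760*1652 + 486) + 1581371 = (2511040 + 486) + 1581371 = 2511526 + 1581371 = 4092897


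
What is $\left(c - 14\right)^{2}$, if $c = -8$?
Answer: $484$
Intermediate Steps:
$\left(c - 14\right)^{2} = \left(-8 - 14\right)^{2} = \left(-22\right)^{2} = 484$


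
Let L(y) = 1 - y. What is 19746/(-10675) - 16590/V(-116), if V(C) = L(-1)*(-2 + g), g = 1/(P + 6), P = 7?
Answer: 46025799/10675 ≈ 4311.5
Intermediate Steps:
g = 1/13 (g = 1/(7 + 6) = 1/13 ≈ 0.076923)
V(C) = -50/13 (V(C) = (1 - 1*(-1))*(-2 + 1/13) = (1 + 1)*(-25/13) = 2*(-25/13) = -50/13)
19746/(-10675) - 16590/V(-116) = 19746/(-10675) - 16590/(-50/13) = 19746*(-1/10675) - 16590*(-13/50) = -19746/10675 + 21567/5 = 46025799/10675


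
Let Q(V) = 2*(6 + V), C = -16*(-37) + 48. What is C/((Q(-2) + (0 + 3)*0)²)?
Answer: 10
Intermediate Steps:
C = 640 (C = 592 + 48 = 640)
Q(V) = 12 + 2*V
C/((Q(-2) + (0 + 3)*0)²) = 640/(((12 + 2*(-2)) + (0 + 3)*0)²) = 640/(((12 - 4) + 3*0)²) = 640/((8 + 0)²) = 640/(8²) = 640/64 = 640*(1/64) = 10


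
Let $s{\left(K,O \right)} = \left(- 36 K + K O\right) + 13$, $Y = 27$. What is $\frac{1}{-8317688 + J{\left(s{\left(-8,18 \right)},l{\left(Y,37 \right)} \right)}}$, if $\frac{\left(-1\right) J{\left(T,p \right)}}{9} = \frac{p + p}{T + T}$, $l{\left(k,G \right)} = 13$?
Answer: $- \frac{157}{1305877133} \approx -1.2023 \cdot 10^{-7}$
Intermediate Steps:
$s{\left(K,O \right)} = 13 - 36 K + K O$
$J{\left(T,p \right)} = - \frac{9 p}{T}$ ($J{\left(T,p \right)} = - 9 \frac{p + p}{T + T} = - 9 \frac{2 p}{2 T} = - 9 \cdot 2 p \frac{1}{2 T} = - 9 \frac{p}{T} = - \frac{9 p}{T}$)
$\frac{1}{-8317688 + J{\left(s{\left(-8,18 \right)},l{\left(Y,37 \right)} \right)}} = \frac{1}{-8317688 - \frac{117}{13 - -288 - 144}} = \frac{1}{-8317688 - \frac{117}{13 + 288 - 144}} = \frac{1}{-8317688 - \frac{117}{157}} = \frac{1}{- \frac{1305877133}{157}} = - \frac{157}{1305877133}$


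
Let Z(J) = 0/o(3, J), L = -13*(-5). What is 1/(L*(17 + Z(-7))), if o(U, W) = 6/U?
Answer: 1/1105 ≈ 0.00090498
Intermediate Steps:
L = 65
Z(J) = 0 (Z(J) = 0/((6/3)) = 0/((6*(⅓))) = 0/2 = 0*(½) = 0)
1/(L*(17 + Z(-7))) = 1/(65*(17 + 0)) = 1/(65*17) = 1/1105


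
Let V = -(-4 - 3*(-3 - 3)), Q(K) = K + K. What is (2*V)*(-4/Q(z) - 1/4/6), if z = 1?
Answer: 343/6 ≈ 57.167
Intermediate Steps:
Q(K) = 2*K
V = -14 (V = -(-4 - 3*(-6)) = -(-4 + 18) = -1*14 = -14)
(2*V)*(-4/Q(z) - 1/4/6) = (2*(-14))*(-4/(2*1) - 1/4/6) = -28*(-4/2 - 1*1/4*(1/6)) = -28*(-4*1/2 - 1/4*1/6) = -28*(-2 - 1/24) = -28*(-49/24) = 343/6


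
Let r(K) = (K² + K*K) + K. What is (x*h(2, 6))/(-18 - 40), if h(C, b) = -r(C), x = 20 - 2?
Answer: 90/29 ≈ 3.1034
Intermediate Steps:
r(K) = K + 2*K² (r(K) = (K² + K²) + K = 2*K² + K = K + 2*K²)
x = 18
h(C, b) = -C*(1 + 2*C)
(x*h(2, 6))/(-18 - 40) = (18*(-1*2*(1 + 2*2)))/(-18 - 40) = (18*(-1*2*(1 + 4)))/(-58) = (18*(-1*2*5))*(-1/58) = (18*(-10))*(-1/58) = -180*(-1/58) = 90/29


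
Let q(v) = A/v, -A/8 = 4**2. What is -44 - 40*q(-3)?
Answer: -5252/3 ≈ -1750.7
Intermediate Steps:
A = -128 (A = -8*4**2 = -8*16 = -128)
q(v) = -128/v
-44 - 40*q(-3) = -44 - (-5120)/(-3) = -44 - (-5120)*(-1)/3 = -44 - 40*128/3 = -44 - 5120/3 = -5252/3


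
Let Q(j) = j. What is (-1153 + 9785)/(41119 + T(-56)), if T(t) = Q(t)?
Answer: 8632/41063 ≈ 0.21021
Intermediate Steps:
T(t) = t
(-1153 + 9785)/(41119 + T(-56)) = (-1153 + 9785)/(41119 - 56) = 8632/41063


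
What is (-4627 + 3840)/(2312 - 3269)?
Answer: 787/957 ≈ 0.82236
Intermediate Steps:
(-4627 + 3840)/(2312 - 3269) = -787/(-957) = -787*(-1/957) = 787/957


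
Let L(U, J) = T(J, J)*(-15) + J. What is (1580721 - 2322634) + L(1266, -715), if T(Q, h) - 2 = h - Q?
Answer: -742658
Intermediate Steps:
T(Q, h) = 2 + h - Q (T(Q, h) = 2 + (h - Q) = 2 + h - Q)
L(U, J) = -30 + J (L(U, J) = (2 + J - J)*(-15) + J = 2*(-15) + J = -30 + J)
(1580721 - 2322634) + L(1266, -715) = (1580721 - 2322634) + (-30 - 715) = -741913 - 745 = -742658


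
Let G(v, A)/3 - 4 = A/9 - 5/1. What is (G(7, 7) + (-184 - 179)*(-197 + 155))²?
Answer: 2091781696/9 ≈ 2.3242e+8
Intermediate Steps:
G(v, A) = -3 + A/3 (G(v, A) = 12 + 3*(A/9 - 5/1) = 12 + 3*(A*(⅑) - 5*1) = 12 + 3*(A/9 - 5) = 12 + 3*(-5 + A/9) = 12 + (-15 + A/3) = -3 + A/3)
(G(7, 7) + (-184 - 179)*(-197 + 155))² = ((-3 + (⅓)*7) + (-184 - 179)*(-197 + 155))² = ((-3 + 7/3) - 363*(-42))² = (-⅔ + 15246)² = (45736/3)² = 2091781696/9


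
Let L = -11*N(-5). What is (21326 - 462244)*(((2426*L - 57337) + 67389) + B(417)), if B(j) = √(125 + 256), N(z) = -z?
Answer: 54399581004 - 440918*√381 ≈ 5.4391e+10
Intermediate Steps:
L = -55 (L = -(-11)*(-5) = -11*5 = -55)
B(j) = √381
(21326 - 462244)*(((2426*L - 57337) + 67389) + B(417)) = (21326 - 462244)*(((2426*(-55) - 57337) + 67389) + √381) = -440918*(((-133430 - 57337) + 67389) + √381) = -440918*((-190767 + 67389) + √381) = -440918*(-123378 + √381) = 54399581004 - 440918*√381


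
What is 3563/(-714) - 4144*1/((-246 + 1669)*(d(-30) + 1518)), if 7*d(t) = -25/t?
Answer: -46200291523/9254654106 ≈ -4.9921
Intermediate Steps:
d(t) = -25/(7*t) (d(t) = (-25/t)/7 = -25/(7*t))
3563/(-714) - 4144*1/((-246 + 1669)*(d(-30) + 1518)) = 3563/(-714) - 4144*1/((-246 + 1669)*(-25/7/(-30) + 1518)) = 3563*(-1/714) - 4144*1/(1423*(-25/7*(-1/30) + 1518)) = -509/102 - 4144*1/(1423*(5/42 + 1518)) = -509/102 - 4144/((63761/42)*1423) = -509/102 - 4144/90731903/42 = -509/102 - 4144*42/90731903 = -509/102 - 174048/90731903 = -46200291523/9254654106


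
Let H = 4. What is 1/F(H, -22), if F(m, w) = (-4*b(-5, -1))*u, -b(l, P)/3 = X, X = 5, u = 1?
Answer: 1/60 ≈ 0.016667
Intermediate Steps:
b(l, P) = -15 (b(l, P) = -3*5 = -15)
F(m, w) = 60 (F(m, w) = -4*(-15)*1 = 60*1 = 60)
1/F(H, -22) = 1/60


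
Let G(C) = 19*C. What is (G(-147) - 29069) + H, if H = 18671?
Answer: -13191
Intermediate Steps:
(G(-147) - 29069) + H = (19*(-147) - 29069) + 18671 = (-2793 - 29069) + 18671 = -31862 + 18671 = -13191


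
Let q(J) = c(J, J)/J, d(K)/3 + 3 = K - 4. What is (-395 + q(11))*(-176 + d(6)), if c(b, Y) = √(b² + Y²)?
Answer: 70705 - 179*√2 ≈ 70452.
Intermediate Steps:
c(b, Y) = √(Y² + b²)
d(K) = -21 + 3*K (d(K) = -9 + 3*(K - 4) = -9 + 3*(-4 + K) = -9 + (-12 + 3*K) = -21 + 3*K)
q(J) = √2*√(J²)/J (q(J) = √(J² + J²)/J = √(2*J²)/J = (√2*√(J²))/J = √2*√(J²)/J)
(-395 + q(11))*(-176 + d(6)) = (-395 + √2*√(11²)/11)*(-176 + (-21 + 3*6)) = (-395 + √2*(1/11)*√121)*(-176 + (-21 + 18)) = (-395 + √2*(1/11)*11)*(-176 - 3) = (-395 + √2)*(-179) = 70705 - 179*√2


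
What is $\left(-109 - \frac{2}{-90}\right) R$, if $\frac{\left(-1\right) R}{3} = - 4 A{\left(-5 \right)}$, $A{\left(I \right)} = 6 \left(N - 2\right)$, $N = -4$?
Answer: $\frac{235392}{5} \approx 47078.0$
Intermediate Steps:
$A{\left(I \right)} = -36$ ($A{\left(I \right)} = 6 \left(-4 - 2\right) = 6 \left(-6\right) = -36$)
$R = -432$ ($R = - 3 \left(\left(-4\right) \left(-36\right)\right) = \left(-3\right) 144 = -432$)
$\left(-109 - \frac{2}{-90}\right) R = \left(-109 - \frac{2}{-90}\right) \left(-432\right) = \left(-109 - - \frac{1}{45}\right) \left(-432\right) = \left(-109 + \frac{1}{45}\right) \left(-432\right) = \left(- \frac{4904}{45}\right) \left(-432\right) = \frac{235392}{5}$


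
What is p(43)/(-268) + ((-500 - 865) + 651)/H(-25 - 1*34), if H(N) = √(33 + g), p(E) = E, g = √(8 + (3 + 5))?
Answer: -43/268 - 714*√37/37 ≈ -117.54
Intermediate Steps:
g = 4 (g = √(8 + 8) = √16 = 4)
H(N) = √37 (H(N) = √(33 + 4) = √37)
p(43)/(-268) + ((-500 - 865) + 651)/H(-25 - 1*34) = 43/(-268) + ((-500 - 865) + 651)/(√37) = 43*(-1/268) + (-1365 + 651)*(√37/37) = -43/268 - 714*√37/37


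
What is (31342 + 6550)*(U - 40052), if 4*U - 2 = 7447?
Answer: -1447086007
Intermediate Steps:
U = 7449/4 (U = 1/2 + (1/4)*7447 = 1/2 + 7447/4 = 7449/4 ≈ 1862.3)
(31342 + 6550)*(U - 40052) = (31342 + 6550)*(7449/4 - 40052) = 37892*(-152759/4) = -1447086007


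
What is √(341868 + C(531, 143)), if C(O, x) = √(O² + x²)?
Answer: √(341868 + √302410) ≈ 585.17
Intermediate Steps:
√(341868 + C(531, 143)) = √(341868 + √(531² + 143²)) = √(341868 + √(281961 + 20449)) = √(341868 + √302410)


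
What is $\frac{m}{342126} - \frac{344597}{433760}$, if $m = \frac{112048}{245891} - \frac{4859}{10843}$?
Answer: $- \frac{52388793941192136481}{65944172154313632480} \approx -0.79444$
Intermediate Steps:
$m = \frac{20152095}{2666196113}$ ($m = 112048 \cdot \frac{1}{245891} - \frac{4859}{10843} = \frac{112048}{245891} - \frac{4859}{10843} = \frac{20152095}{2666196113} \approx 0.0075584$)
$\frac{m}{342126} - \frac{344597}{433760} = \frac{20152095}{2666196113 \cdot 342126} - \frac{344597}{433760} = \frac{20152095}{2666196113} \cdot \frac{1}{342126} - \frac{344597}{433760} = \frac{6717365}{304058337118746} - \frac{344597}{433760} = - \frac{52388793941192136481}{65944172154313632480}$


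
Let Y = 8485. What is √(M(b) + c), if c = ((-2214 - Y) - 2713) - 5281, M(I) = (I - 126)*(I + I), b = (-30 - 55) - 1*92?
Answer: 3*√9841 ≈ 297.61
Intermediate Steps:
b = -177 (b = -85 - 92 = -177)
M(I) = 2*I*(-126 + I) (M(I) = (-126 + I)*(2*I) = 2*I*(-126 + I))
c = -18693 (c = ((-2214 - 1*8485) - 2713) - 5281 = ((-2214 - 8485) - 2713) - 5281 = (-10699 - 2713) - 5281 = -13412 - 5281 = -18693)
√(M(b) + c) = √(2*(-177)*(-126 - 177) - 18693) = √(2*(-177)*(-303) - 18693) = √(107262 - 18693) = √88569 = 3*√9841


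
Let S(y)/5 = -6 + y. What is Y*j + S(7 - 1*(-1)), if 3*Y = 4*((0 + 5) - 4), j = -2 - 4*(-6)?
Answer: 118/3 ≈ 39.333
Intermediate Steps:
S(y) = -30 + 5*y (S(y) = 5*(-6 + y) = -30 + 5*y)
j = 22 (j = -2 + 24 = 22)
Y = 4/3 (Y = (4*((0 + 5) - 4))/3 = (4*(5 - 4))/3 = (4*1)/3 = (⅓)*4 = 4/3 ≈ 1.3333)
Y*j + S(7 - 1*(-1)) = (4/3)*22 + (-30 + 5*(7 - 1*(-1))) = 88/3 + (-30 + 5*(7 + 1)) = 88/3 + (-30 + 5*8) = 88/3 + (-30 + 40) = 88/3 + 10 = 118/3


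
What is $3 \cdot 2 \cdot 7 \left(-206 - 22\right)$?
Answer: $-9576$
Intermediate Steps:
$3 \cdot 2 \cdot 7 \left(-206 - 22\right) = 6 \cdot 7 \left(-228\right) = 42 \left(-228\right) = -9576$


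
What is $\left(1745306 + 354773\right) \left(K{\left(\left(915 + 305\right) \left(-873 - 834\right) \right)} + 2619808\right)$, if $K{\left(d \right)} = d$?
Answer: $1128305244172$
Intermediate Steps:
$\left(1745306 + 354773\right) \left(K{\left(\left(915 + 305\right) \left(-873 - 834\right) \right)} + 2619808\right) = \left(1745306 + 354773\right) \left(\left(915 + 305\right) \left(-873 - 834\right) + 2619808\right) = 2100079 \left(1220 \left(-1707\right) + 2619808\right) = 2100079 \left(-2082540 + 2619808\right) = 2100079 \cdot 537268 = 1128305244172$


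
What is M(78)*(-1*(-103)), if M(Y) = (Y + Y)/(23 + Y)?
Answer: 16068/101 ≈ 159.09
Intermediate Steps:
M(Y) = 2*Y/(23 + Y) (M(Y) = (2*Y)/(23 + Y) = 2*Y/(23 + Y))
M(78)*(-1*(-103)) = (2*78/(23 + 78))*(-1*(-103)) = (2*78/101)*103 = (2*78*(1/101))*103 = (156/101)*103 = 16068/101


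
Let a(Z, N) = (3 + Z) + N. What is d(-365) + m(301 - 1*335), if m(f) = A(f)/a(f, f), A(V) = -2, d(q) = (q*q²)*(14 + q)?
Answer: 1109427856877/65 ≈ 1.7068e+10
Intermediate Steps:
a(Z, N) = 3 + N + Z
d(q) = q³*(14 + q)
m(f) = -2/(3 + 2*f) (m(f) = -2/(3 + f + f) = -2/(3 + 2*f))
d(-365) + m(301 - 1*335) = (-365)³*(14 - 365) - 2/(3 + 2*(301 - 1*335)) = -48627125*(-351) - 2/(3 + 2*(301 - 335)) = 17068120875 - 2/(3 + 2*(-34)) = 17068120875 - 2/(3 - 68) = 17068120875 - 2/(-65) = 17068120875 - 2*(-1/65) = 17068120875 + 2/65 = 1109427856877/65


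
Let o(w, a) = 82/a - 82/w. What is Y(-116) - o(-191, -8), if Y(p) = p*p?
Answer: 10287887/764 ≈ 13466.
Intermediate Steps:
o(w, a) = -82/w + 82/a
Y(p) = p**2
Y(-116) - o(-191, -8) = (-116)**2 - (-82/(-191) + 82/(-8)) = 13456 - (-82*(-1/191) + 82*(-1/8)) = 13456 - (82/191 - 41/4) = 13456 - 1*(-7503/764) = 13456 + 7503/764 = 10287887/764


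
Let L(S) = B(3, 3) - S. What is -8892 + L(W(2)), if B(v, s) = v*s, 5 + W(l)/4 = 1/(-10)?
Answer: -44313/5 ≈ -8862.6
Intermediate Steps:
W(l) = -102/5 (W(l) = -20 + 4/(-10) = -20 + 4*(-⅒) = -20 - ⅖ = -102/5)
B(v, s) = s*v
L(S) = 9 - S (L(S) = 3*3 - S = 9 - S)
-8892 + L(W(2)) = -8892 + (9 - 1*(-102/5)) = -8892 + (9 + 102/5) = -8892 + 147/5 = -44313/5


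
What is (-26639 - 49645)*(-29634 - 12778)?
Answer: 3235357008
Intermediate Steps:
(-26639 - 49645)*(-29634 - 12778) = -76284*(-42412) = 3235357008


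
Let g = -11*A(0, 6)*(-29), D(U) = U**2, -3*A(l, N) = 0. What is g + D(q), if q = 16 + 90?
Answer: 11236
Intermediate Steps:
q = 106
A(l, N) = 0 (A(l, N) = -1/3*0 = 0)
g = 0 (g = -11*0*(-29) = 0*(-29) = 0)
g + D(q) = 0 + 106**2 = 0 + 11236 = 11236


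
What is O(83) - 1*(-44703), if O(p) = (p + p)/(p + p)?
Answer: 44704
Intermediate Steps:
O(p) = 1 (O(p) = (2*p)/((2*p)) = (2*p)*(1/(2*p)) = 1)
O(83) - 1*(-44703) = 1 - 1*(-44703) = 1 + 44703 = 44704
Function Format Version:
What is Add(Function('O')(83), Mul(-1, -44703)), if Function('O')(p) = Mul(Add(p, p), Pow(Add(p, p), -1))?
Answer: 44704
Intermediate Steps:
Function('O')(p) = 1 (Function('O')(p) = Mul(Mul(2, p), Pow(Mul(2, p), -1)) = Mul(Mul(2, p), Mul(Rational(1, 2), Pow(p, -1))) = 1)
Add(Function('O')(83), Mul(-1, -44703)) = Add(1, Mul(-1, -44703)) = Add(1, 44703) = 44704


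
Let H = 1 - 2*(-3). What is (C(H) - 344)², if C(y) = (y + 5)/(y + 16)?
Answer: 62410000/529 ≈ 1.1798e+5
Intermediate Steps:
H = 7 (H = 1 + 6 = 7)
C(y) = (5 + y)/(16 + y)
(C(H) - 344)² = ((5 + 7)/(16 + 7) - 344)² = (12/23 - 344)² = (-7900/23)² = 62410000/529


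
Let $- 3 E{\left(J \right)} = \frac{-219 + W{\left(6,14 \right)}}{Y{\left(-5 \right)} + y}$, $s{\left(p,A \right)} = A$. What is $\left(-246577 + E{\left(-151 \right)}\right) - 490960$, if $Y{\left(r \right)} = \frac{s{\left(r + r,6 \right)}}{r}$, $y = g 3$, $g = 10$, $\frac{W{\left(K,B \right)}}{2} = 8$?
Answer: $- \frac{318614969}{432} \approx -7.3754 \cdot 10^{5}$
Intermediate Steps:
$W{\left(K,B \right)} = 16$ ($W{\left(K,B \right)} = 2 \cdot 8 = 16$)
$y = 30$ ($y = 10 \cdot 3 = 30$)
$Y{\left(r \right)} = \frac{6}{r}$
$E{\left(J \right)} = \frac{1015}{432}$ ($E{\left(J \right)} = - \frac{\left(-219 + 16\right) \frac{1}{\frac{6}{-5} + 30}}{3} = - \frac{\left(-203\right) \frac{1}{6 \left(- \frac{1}{5}\right) + 30}}{3} = - \frac{\left(-203\right) \frac{1}{- \frac{6}{5} + 30}}{3} = - \frac{\left(-203\right) \frac{1}{\frac{144}{5}}}{3} = - \frac{\left(-203\right) \frac{5}{144}}{3} = \left(- \frac{1}{3}\right) \left(- \frac{1015}{144}\right) = \frac{1015}{432}$)
$\left(-246577 + E{\left(-151 \right)}\right) - 490960 = \left(-246577 + \frac{1015}{432}\right) - 490960 = - \frac{106520249}{432} - 490960 = - \frac{318614969}{432}$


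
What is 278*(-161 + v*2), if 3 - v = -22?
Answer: -30858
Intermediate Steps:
v = 25 (v = 3 - 1*(-22) = 3 + 22 = 25)
278*(-161 + v*2) = 278*(-161 + 25*2) = 278*(-161 + 50) = 278*(-111) = -30858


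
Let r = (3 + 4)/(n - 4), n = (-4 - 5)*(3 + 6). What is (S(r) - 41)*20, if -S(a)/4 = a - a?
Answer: -820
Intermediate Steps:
n = -81 (n = -9*9 = -81)
r = -7/85 (r = (3 + 4)/(-81 - 4) = 7/(-85) = 7*(-1/85) = -7/85 ≈ -0.082353)
S(a) = 0 (S(a) = -4*(a - a) = -4*0 = 0)
(S(r) - 41)*20 = (0 - 41)*20 = -41*20 = -820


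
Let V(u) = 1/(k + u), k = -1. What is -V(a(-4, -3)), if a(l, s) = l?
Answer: 1/5 ≈ 0.20000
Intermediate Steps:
V(u) = 1/(-1 + u)
-V(a(-4, -3)) = -1/(-1 - 4) = -1/(-5) = -1*(-1/5) = 1/5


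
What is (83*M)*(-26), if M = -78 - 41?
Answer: 256802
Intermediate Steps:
M = -119
(83*M)*(-26) = (83*(-119))*(-26) = -9877*(-26) = 256802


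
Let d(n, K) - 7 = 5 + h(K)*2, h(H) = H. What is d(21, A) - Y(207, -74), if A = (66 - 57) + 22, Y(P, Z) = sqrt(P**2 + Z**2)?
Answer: 74 - 5*sqrt(1933) ≈ -145.83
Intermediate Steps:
A = 31 (A = 9 + 22 = 31)
d(n, K) = 12 + 2*K (d(n, K) = 7 + (5 + K*2) = 7 + (5 + 2*K) = 12 + 2*K)
d(21, A) - Y(207, -74) = (12 + 2*31) - sqrt(207**2 + (-74)**2) = (12 + 62) - sqrt(42849 + 5476) = 74 - sqrt(48325) = 74 - 5*sqrt(1933)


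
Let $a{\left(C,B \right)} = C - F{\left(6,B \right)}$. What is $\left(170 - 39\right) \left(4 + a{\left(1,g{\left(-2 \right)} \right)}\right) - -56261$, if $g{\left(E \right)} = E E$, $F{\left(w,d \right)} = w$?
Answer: $56130$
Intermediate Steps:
$g{\left(E \right)} = E^{2}$
$a{\left(C,B \right)} = -6 + C$ ($a{\left(C,B \right)} = C - 6 = -6 + C$)
$\left(170 - 39\right) \left(4 + a{\left(1,g{\left(-2 \right)} \right)}\right) - -56261 = \left(170 - 39\right) \left(4 + \left(-6 + 1\right)\right) - -56261 = 131 \left(4 - 5\right) + 56261 = 131 \left(-1\right) + 56261 = -131 + 56261 = 56130$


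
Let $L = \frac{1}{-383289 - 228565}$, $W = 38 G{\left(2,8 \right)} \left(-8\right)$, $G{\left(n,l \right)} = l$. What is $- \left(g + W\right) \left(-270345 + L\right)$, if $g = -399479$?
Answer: $- \frac{66480769553064841}{611854} \approx -1.0865 \cdot 10^{11}$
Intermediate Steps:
$W = -2432$ ($W = 38 \cdot 8 \left(-8\right) = 304 \left(-8\right) = -2432$)
$L = - \frac{1}{611854}$ ($L = \frac{1}{-611854} = - \frac{1}{611854} \approx -1.6344 \cdot 10^{-6}$)
$- \left(g + W\right) \left(-270345 + L\right) = - \left(-399479 - 2432\right) \left(-270345 - \frac{1}{611854}\right) = - \frac{\left(-401911\right) \left(-165411669631\right)}{611854} = \left(-1\right) \frac{66480769553064841}{611854} = - \frac{66480769553064841}{611854}$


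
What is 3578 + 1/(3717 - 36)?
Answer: 13170619/3681 ≈ 3578.0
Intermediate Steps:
3578 + 1/(3717 - 36) = 3578 + 1/3681 = 13170619/3681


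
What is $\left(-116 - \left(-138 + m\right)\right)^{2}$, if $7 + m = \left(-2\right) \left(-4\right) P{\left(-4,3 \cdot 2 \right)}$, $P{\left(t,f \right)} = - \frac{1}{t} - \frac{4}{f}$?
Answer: $\frac{9409}{9} \approx 1045.4$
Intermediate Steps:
$m = - \frac{31}{3}$ ($m = -7 + \left(-2\right) \left(-4\right) \left(- \frac{1}{-4} - \frac{4}{3 \cdot 2}\right) = -7 + 8 \left(\left(-1\right) \left(- \frac{1}{4}\right) - \frac{4}{6}\right) = -7 + 8 \left(\frac{1}{4} - \frac{2}{3}\right) = -7 + 8 \left(- \frac{5}{12}\right) = -7 - \frac{10}{3} = - \frac{31}{3} \approx -10.333$)
$\left(-116 - \left(-138 + m\right)\right)^{2} = \left(-116 + \left(138 - - \frac{31}{3}\right)\right)^{2} = \left(-116 + \left(138 + \frac{31}{3}\right)\right)^{2} = \left(-116 + \frac{445}{3}\right)^{2} = \left(\frac{97}{3}\right)^{2} = \frac{9409}{9}$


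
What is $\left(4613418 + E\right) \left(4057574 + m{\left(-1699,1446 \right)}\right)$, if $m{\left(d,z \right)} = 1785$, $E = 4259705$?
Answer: $36019191708157$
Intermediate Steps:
$\left(4613418 + E\right) \left(4057574 + m{\left(-1699,1446 \right)}\right) = \left(4613418 + 4259705\right) \left(4057574 + 1785\right) = 8873123 \cdot 4059359 = 36019191708157$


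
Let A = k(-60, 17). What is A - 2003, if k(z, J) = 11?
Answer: -1992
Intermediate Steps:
A = 11
A - 2003 = 11 - 2003 = -1992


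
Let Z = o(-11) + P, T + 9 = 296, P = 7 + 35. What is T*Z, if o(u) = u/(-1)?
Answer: 15211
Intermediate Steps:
o(u) = -u
P = 42
T = 287 (T = -9 + 296 = 287)
Z = 53 (Z = -1*(-11) + 42 = 11 + 42 = 53)
T*Z = 287*53 = 15211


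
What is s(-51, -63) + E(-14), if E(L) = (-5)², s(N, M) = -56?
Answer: -31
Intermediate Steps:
E(L) = 25
s(-51, -63) + E(-14) = -56 + 25 = -31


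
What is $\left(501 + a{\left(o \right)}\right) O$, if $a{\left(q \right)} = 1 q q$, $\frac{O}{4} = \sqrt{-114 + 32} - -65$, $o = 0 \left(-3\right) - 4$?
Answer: $134420 + 2068 i \sqrt{82} \approx 1.3442 \cdot 10^{5} + 18727.0 i$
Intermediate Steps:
$o = -4$ ($o = 0 - 4 = -4$)
$O = 260 + 4 i \sqrt{82}$ ($O = 4 \left(\sqrt{-114 + 32} - -65\right) = 4 \left(\sqrt{-82} + 65\right) = 4 \left(i \sqrt{82} + 65\right) = 4 \left(65 + i \sqrt{82}\right) = 260 + 4 i \sqrt{82} \approx 260.0 + 36.222 i$)
$a{\left(q \right)} = q^{2}$ ($a{\left(q \right)} = q q = q^{2}$)
$\left(501 + a{\left(o \right)}\right) O = \left(501 + \left(-4\right)^{2}\right) \left(260 + 4 i \sqrt{82}\right) = \left(501 + 16\right) \left(260 + 4 i \sqrt{82}\right) = 517 \left(260 + 4 i \sqrt{82}\right) = 134420 + 2068 i \sqrt{82}$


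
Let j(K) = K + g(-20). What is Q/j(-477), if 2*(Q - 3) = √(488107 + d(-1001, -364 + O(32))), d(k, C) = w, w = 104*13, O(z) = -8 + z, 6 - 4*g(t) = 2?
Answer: -3/476 - √489459/952 ≈ -0.74119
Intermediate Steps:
g(t) = 1 (g(t) = 3/2 - ¼*2 = 3/2 - ½ = 1)
w = 1352
j(K) = 1 + K (j(K) = K + 1 = 1 + K)
d(k, C) = 1352
Q = 3 + √489459/2 (Q = 3 + √(488107 + 1352)/2 = 3 + √489459/2 ≈ 352.81)
Q/j(-477) = (3 + √489459/2)/(1 - 477) = (3 + √489459/2)/(-476) = (3 + √489459/2)*(-1/476) = -3/476 - √489459/952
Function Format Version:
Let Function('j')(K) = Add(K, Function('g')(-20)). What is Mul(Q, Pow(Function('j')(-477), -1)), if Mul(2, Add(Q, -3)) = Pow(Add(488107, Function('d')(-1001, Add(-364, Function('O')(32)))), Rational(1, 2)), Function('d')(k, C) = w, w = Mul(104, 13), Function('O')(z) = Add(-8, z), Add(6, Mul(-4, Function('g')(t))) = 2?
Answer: Add(Rational(-3, 476), Mul(Rational(-1, 952), Pow(489459, Rational(1, 2)))) ≈ -0.74119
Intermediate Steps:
Function('g')(t) = 1 (Function('g')(t) = Add(Rational(3, 2), Mul(Rational(-1, 4), 2)) = Add(Rational(3, 2), Rational(-1, 2)) = 1)
w = 1352
Function('j')(K) = Add(1, K) (Function('j')(K) = Add(K, 1) = Add(1, K))
Function('d')(k, C) = 1352
Q = Add(3, Mul(Rational(1, 2), Pow(489459, Rational(1, 2)))) (Q = Add(3, Mul(Rational(1, 2), Pow(Add(488107, 1352), Rational(1, 2)))) = Add(3, Mul(Rational(1, 2), Pow(489459, Rational(1, 2)))) ≈ 352.81)
Mul(Q, Pow(Function('j')(-477), -1)) = Mul(Add(3, Mul(Rational(1, 2), Pow(489459, Rational(1, 2)))), Pow(Add(1, -477), -1)) = Mul(Add(3, Mul(Rational(1, 2), Pow(489459, Rational(1, 2)))), Pow(-476, -1)) = Mul(Add(3, Mul(Rational(1, 2), Pow(489459, Rational(1, 2)))), Rational(-1, 476)) = Add(Rational(-3, 476), Mul(Rational(-1, 952), Pow(489459, Rational(1, 2))))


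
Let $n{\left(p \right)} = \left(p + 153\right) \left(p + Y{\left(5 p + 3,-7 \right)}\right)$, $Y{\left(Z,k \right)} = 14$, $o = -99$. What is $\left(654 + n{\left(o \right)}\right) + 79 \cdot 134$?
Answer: $6650$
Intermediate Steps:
$n{\left(p \right)} = \left(14 + p\right) \left(153 + p\right)$ ($n{\left(p \right)} = \left(p + 153\right) \left(p + 14\right) = \left(153 + p\right) \left(14 + p\right) = \left(14 + p\right) \left(153 + p\right)$)
$\left(654 + n{\left(o \right)}\right) + 79 \cdot 134 = \left(654 + \left(2142 + \left(-99\right)^{2} + 167 \left(-99\right)\right)\right) + 79 \cdot 134 = \left(654 + \left(2142 + 9801 - 16533\right)\right) + 10586 = \left(654 - 4590\right) + 10586 = -3936 + 10586 = 6650$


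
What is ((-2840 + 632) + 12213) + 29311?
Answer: 39316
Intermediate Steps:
((-2840 + 632) + 12213) + 29311 = (-2208 + 12213) + 29311 = 10005 + 29311 = 39316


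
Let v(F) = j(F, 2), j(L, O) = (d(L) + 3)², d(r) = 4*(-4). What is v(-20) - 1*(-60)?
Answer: 229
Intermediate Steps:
d(r) = -16
j(L, O) = 169 (j(L, O) = (-16 + 3)² = (-13)² = 169)
v(F) = 169
v(-20) - 1*(-60) = 169 - 1*(-60) = 169 + 60 = 229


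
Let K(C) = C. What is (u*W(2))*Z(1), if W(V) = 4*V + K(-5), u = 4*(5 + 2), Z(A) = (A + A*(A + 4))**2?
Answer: 3024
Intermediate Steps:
Z(A) = (A + A*(4 + A))**2
u = 28 (u = 4*7 = 28)
W(V) = -5 + 4*V (W(V) = 4*V - 5 = -5 + 4*V)
(u*W(2))*Z(1) = (28*(-5 + 4*2))*(1**2*(5 + 1)**2) = (28*(-5 + 8))*(1*6**2) = (28*3)*(1*36) = 84*36 = 3024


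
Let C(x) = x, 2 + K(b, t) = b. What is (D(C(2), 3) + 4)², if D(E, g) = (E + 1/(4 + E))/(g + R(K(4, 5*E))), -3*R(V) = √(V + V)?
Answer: 4761/196 ≈ 24.291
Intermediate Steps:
K(b, t) = -2 + b
R(V) = -√2*√V/3 (R(V) = -√(V + V)/3 = -√2*√V/3)
D(E, g) = (E + 1/(4 + E))/(-⅔ + g) (D(E, g) = (E + 1/(4 + E))/(g - √2*√(-2 + 4)/3) = (E + 1/(4 + E))/(g - √2*√2/3) = (E + 1/(4 + E))/(g - ⅔) = (E + 1/(4 + E))/(-⅔ + g))
(D(C(2), 3) + 4)² = (3*(1 + 2² + 4*2)/(-8 - 2*2 + 12*3 + 3*2*3) + 4)² = (3*(1 + 4 + 8)/(-8 - 4 + 36 + 18) + 4)² = (3*13/42 + 4)² = (3*(1/42)*13 + 4)² = (13/14 + 4)² = (69/14)² = 4761/196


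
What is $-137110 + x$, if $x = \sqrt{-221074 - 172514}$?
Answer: $-137110 + 174 i \sqrt{13} \approx -1.3711 \cdot 10^{5} + 627.37 i$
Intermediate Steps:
$x = 174 i \sqrt{13}$ ($x = \sqrt{-393588} = 174 i \sqrt{13} \approx 627.37 i$)
$-137110 + x = -137110 + 174 i \sqrt{13}$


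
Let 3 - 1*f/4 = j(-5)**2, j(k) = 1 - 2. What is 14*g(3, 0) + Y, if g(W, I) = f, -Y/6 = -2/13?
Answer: 1468/13 ≈ 112.92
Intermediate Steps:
j(k) = -1
Y = 12/13 (Y = -(-12)/13 = -6*(-2/13) = 12/13 ≈ 0.92308)
f = 8 (f = 12 - 4*(-1)**2 = 12 - 4*1 = 12 - 4 = 8)
g(W, I) = 8
14*g(3, 0) + Y = 14*8 + 12/13 = 112 + 12/13 = 1468/13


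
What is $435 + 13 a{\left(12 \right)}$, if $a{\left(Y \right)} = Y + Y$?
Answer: $747$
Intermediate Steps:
$a{\left(Y \right)} = 2 Y$
$435 + 13 a{\left(12 \right)} = 435 + 13 \cdot 2 \cdot 12 = 435 + 13 \cdot 24 = 435 + 312 = 747$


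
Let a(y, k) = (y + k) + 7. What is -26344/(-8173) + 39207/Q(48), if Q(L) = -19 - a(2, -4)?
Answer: -106602185/65384 ≈ -1630.4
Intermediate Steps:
a(y, k) = 7 + k + y (a(y, k) = (k + y) + 7 = 7 + k + y)
Q(L) = -24 (Q(L) = -19 - (7 - 4 + 2) = -19 - 1*5 = -19 - 5 = -24)
-26344/(-8173) + 39207/Q(48) = -26344/(-8173) + 39207/(-24) = -26344*(-1/8173) + 39207*(-1/24) = 26344/8173 - 13069/8 = -106602185/65384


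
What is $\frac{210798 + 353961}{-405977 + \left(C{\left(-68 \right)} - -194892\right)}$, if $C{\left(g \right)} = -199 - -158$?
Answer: $- \frac{564759}{211126} \approx -2.675$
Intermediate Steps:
$C{\left(g \right)} = -41$ ($C{\left(g \right)} = -199 + 158 = -41$)
$\frac{210798 + 353961}{-405977 + \left(C{\left(-68 \right)} - -194892\right)} = \frac{210798 + 353961}{-405977 - -194851} = \frac{564759}{-405977 + \left(-41 + 194892\right)} = \frac{564759}{-405977 + 194851} = \frac{564759}{-211126} = 564759 \left(- \frac{1}{211126}\right) = - \frac{564759}{211126}$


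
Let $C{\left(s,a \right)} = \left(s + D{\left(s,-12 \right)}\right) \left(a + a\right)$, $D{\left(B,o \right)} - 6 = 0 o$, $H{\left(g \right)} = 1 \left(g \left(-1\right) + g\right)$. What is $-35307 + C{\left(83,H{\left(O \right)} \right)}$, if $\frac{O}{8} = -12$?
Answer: $-35307$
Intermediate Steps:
$O = -96$ ($O = 8 \left(-12\right) = -96$)
$H{\left(g \right)} = 0$ ($H{\left(g \right)} = 1 \left(- g + g\right) = 1 \cdot 0 = 0$)
$D{\left(B,o \right)} = 6$ ($D{\left(B,o \right)} = 6 + 0 o = 6 + 0 = 6$)
$C{\left(s,a \right)} = 2 a \left(6 + s\right)$ ($C{\left(s,a \right)} = \left(s + 6\right) \left(a + a\right) = \left(6 + s\right) 2 a = 2 a \left(6 + s\right)$)
$-35307 + C{\left(83,H{\left(O \right)} \right)} = -35307 + 2 \cdot 0 \left(6 + 83\right) = -35307 + 2 \cdot 0 \cdot 89 = -35307 + 0 = -35307$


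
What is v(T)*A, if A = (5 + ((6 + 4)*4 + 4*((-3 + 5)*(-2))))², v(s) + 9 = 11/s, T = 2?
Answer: -5887/2 ≈ -2943.5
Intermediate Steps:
v(s) = -9 + 11/s
A = 841 (A = (5 + (10*4 + 4*(2*(-2))))² = (5 + (40 + 4*(-4)))² = (5 + (40 - 16))² = (5 + 24)² = 29² = 841)
v(T)*A = (-9 + 11/2)*841 = -7/2*841 = -5887/2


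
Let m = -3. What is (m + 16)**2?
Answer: 169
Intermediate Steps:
(m + 16)**2 = (-3 + 16)**2 = 13**2 = 169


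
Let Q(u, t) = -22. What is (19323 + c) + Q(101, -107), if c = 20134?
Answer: 39435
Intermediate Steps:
(19323 + c) + Q(101, -107) = (19323 + 20134) - 22 = 39457 - 22 = 39435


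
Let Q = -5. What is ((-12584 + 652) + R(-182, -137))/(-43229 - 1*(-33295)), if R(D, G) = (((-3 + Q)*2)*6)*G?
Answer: -610/4967 ≈ -0.12281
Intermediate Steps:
R(D, G) = -96*G (R(D, G) = (((-3 - 5)*2)*6)*G = (-8*2*6)*G = (-16*6)*G = -96*G)
((-12584 + 652) + R(-182, -137))/(-43229 - 1*(-33295)) = ((-12584 + 652) - 96*(-137))/(-43229 - 1*(-33295)) = (-11932 + 13152)/(-43229 + 33295) = 1220/(-9934) = 1220*(-1/9934) = -610/4967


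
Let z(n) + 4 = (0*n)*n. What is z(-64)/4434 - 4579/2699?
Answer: -10157041/5983683 ≈ -1.6975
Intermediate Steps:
z(n) = -4 (z(n) = -4 + (0*n)*n = -4 + 0*n = -4 + 0 = -4)
z(-64)/4434 - 4579/2699 = -4/4434 - 4579/2699 = -4*1/4434 - 4579*1/2699 = -2/2217 - 4579/2699 = -10157041/5983683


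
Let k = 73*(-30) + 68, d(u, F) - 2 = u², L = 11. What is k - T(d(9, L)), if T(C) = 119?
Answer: -2241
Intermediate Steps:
d(u, F) = 2 + u²
k = -2122 (k = -2190 + 68 = -2122)
k - T(d(9, L)) = -2122 - 1*119 = -2122 - 119 = -2241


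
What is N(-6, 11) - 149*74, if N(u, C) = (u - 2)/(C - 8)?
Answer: -33086/3 ≈ -11029.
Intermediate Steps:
N(u, C) = (-2 + u)/(-8 + C)
N(-6, 11) - 149*74 = (-2 - 6)/(-8 + 11) - 149*74 = -8/3 - 11026 = -33086/3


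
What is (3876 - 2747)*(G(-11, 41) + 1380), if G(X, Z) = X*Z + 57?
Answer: 1113194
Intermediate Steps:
G(X, Z) = 57 + X*Z
(3876 - 2747)*(G(-11, 41) + 1380) = (3876 - 2747)*((57 - 11*41) + 1380) = 1129*((57 - 451) + 1380) = 1129*(-394 + 1380) = 1129*986 = 1113194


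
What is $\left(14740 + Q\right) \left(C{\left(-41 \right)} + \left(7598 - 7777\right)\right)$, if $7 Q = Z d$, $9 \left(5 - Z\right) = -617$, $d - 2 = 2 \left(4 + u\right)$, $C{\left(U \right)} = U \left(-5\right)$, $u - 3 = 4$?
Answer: $\frac{8185736}{21} \approx 3.898 \cdot 10^{5}$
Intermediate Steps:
$u = 7$ ($u = 3 + 4 = 7$)
$C{\left(U \right)} = - 5 U$
$d = 24$ ($d = 2 + 2 \left(4 + 7\right) = 2 + 2 \cdot 11 = 2 + 22 = 24$)
$Z = \frac{662}{9}$ ($Z = 5 - - \frac{617}{9} = 5 + \frac{617}{9} = \frac{662}{9} \approx 73.556$)
$Q = \frac{5296}{21}$ ($Q = \frac{\frac{662}{9} \cdot 24}{7} = \frac{1}{7} \cdot \frac{5296}{3} = \frac{5296}{21} \approx 252.19$)
$\left(14740 + Q\right) \left(C{\left(-41 \right)} + \left(7598 - 7777\right)\right) = \left(14740 + \frac{5296}{21}\right) \left(\left(-5\right) \left(-41\right) + \left(7598 - 7777\right)\right) = \frac{314836 \left(205 + \left(7598 - 7777\right)\right)}{21} = \frac{314836 \left(205 - 179\right)}{21} = \frac{314836}{21} \cdot 26 = \frac{8185736}{21}$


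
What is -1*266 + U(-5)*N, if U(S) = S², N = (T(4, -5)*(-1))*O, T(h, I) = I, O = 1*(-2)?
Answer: -516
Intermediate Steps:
O = -2
N = -10 (N = -5*(-1)*(-2) = 5*(-2) = -10)
-1*266 + U(-5)*N = -1*266 + (-5)²*(-10) = -266 + 25*(-10) = -266 - 250 = -516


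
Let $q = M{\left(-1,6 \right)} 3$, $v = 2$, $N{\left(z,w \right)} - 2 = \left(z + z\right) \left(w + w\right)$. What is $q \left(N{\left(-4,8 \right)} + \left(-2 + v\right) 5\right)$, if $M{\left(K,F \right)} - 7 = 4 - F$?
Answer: $-1890$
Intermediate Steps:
$N{\left(z,w \right)} = 2 + 4 w z$ ($N{\left(z,w \right)} = 2 + \left(z + z\right) \left(w + w\right) = 2 + 2 z 2 w = 2 + 4 w z$)
$M{\left(K,F \right)} = 11 - F$ ($M{\left(K,F \right)} = 7 - \left(-4 + F\right) = 11 - F$)
$q = 15$ ($q = \left(11 - 6\right) 3 = 5 \cdot 3 = 15$)
$q \left(N{\left(-4,8 \right)} + \left(-2 + v\right) 5\right) = 15 \left(\left(2 + 4 \cdot 8 \left(-4\right)\right) + \left(-2 + 2\right) 5\right) = 15 \left(\left(2 - 128\right) + 0 \cdot 5\right) = 15 \left(-126 + 0\right) = 15 \left(-126\right) = -1890$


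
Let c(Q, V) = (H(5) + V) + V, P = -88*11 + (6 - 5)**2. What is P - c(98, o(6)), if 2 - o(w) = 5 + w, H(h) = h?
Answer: -954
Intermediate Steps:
o(w) = -3 - w (o(w) = 2 - (5 + w) = 2 + (-5 - w) = -3 - w)
P = -967 (P = -968 + 1**2 = -968 + 1 = -967)
c(Q, V) = 5 + 2*V (c(Q, V) = (5 + V) + V = 5 + 2*V)
P - c(98, o(6)) = -967 - (5 + 2*(-3 - 1*6)) = -967 - (5 + 2*(-3 - 6)) = -967 - (5 + 2*(-9)) = -967 - (5 - 18) = -967 - 1*(-13) = -967 + 13 = -954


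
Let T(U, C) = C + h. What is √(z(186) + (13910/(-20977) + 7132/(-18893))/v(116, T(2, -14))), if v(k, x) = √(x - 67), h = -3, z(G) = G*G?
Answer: √(48905421176046754732644 + 35024043341938893*I*√21)/1188955383 ≈ 186.0 + 0.00030521*I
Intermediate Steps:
z(G) = G²
T(U, C) = -3 + C (T(U, C) = C - 3 = -3 + C)
v(k, x) = √(-67 + x)
√(z(186) + (13910/(-20977) + 7132/(-18893))/v(116, T(2, -14))) = √(186² + (13910/(-20977) + 7132/(-18893))/(√(-67 + (-3 - 14)))) = √(34596 + (13910*(-1/20977) + 7132*(-1/18893))/(√(-67 - 17))) = √(34596 + (-13910/20977 - 7132/18893)/(√(-84))) = √(34596 - 412409594*(-I*√21/42)/396318461) = √(34596 - (-206204797)*I*√21/8322687681) = √(34596 + 206204797*I*√21/8322687681)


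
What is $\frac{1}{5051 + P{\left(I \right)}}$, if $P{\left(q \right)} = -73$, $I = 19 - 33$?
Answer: $\frac{1}{4978} \approx 0.00020088$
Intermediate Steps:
$I = -14$ ($I = 19 - 33 = -14$)
$\frac{1}{5051 + P{\left(I \right)}} = \frac{1}{5051 - 73} = \frac{1}{4978}$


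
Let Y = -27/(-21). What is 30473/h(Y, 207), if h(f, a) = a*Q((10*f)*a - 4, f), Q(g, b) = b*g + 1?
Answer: 1493177/34665669 ≈ 0.043074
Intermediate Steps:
Q(g, b) = 1 + b*g
Y = 9/7 (Y = -27*(-1/21) = 9/7 ≈ 1.2857)
h(f, a) = a*(1 + f*(-4 + 10*a*f)) (h(f, a) = a*(1 + f*((10*f)*a - 4)) = a*(1 + f*(10*a*f - 4)) = a*(1 + f*(-4 + 10*a*f)))
30473/h(Y, 207) = 30473/((207*(1 + 2*(9/7)*(-2 + 5*207*(9/7))))) = 30473/((207*(1 + 2*(9/7)*(-2 + 9315/7)))) = 30473/((207*(1 + 2*(9/7)*(9301/7)))) = 30473/((207*(1 + 167418/49))) = 30473/((207*(167467/49))) = 30473/(34665669/49) = 30473*(49/34665669) = 1493177/34665669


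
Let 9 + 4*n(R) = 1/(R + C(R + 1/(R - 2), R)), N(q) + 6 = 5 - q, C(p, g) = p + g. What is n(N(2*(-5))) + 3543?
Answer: 2690977/760 ≈ 3540.8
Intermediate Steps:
C(p, g) = g + p
N(q) = -1 - q (N(q) = -6 + (5 - q) = -1 - q)
n(R) = -9/4 + 1/(4*(1/(-2 + R) + 3*R)) (n(R) = -9/4 + 1/(4*(R + (R + (R + 1/(R - 2))))) = -9/4 + 1/(4*(R + (R + (R + 1/(-2 + R))))) = -9/4 + 1/(4*(R + (1/(-2 + R) + 2*R))) = -9/4 + 1/(4*(1/(-2 + R) + 3*R)))
n(N(2*(-5))) + 3543 = (-11 - 27*(-1 - 2*(-5))**2 + 55*(-1 - 2*(-5)))/(4*(1 - 6*(-1 - 2*(-5)) + 3*(-1 - 2*(-5))**2)) + 3543 = (-11 - 27*(-1 - 1*(-10))**2 + 55*(-1 - 1*(-10)))/(4*(1 - 6*(-1 - 1*(-10)) + 3*(-1 - 1*(-10))**2)) + 3543 = (-11 - 27*(-1 + 10)**2 + 55*(-1 + 10))/(4*(1 - 6*(-1 + 10) + 3*(-1 + 10)**2)) + 3543 = (-11 - 27*9**2 + 55*9)/(4*(1 - 6*9 + 3*9**2)) + 3543 = (-11 - 27*81 + 495)/(4*(1 - 54 + 3*81)) + 3543 = (-11 - 2187 + 495)/(4*(1 - 54 + 243)) + 3543 = (1/4)*(-1703)/190 + 3543 = (1/4)*(1/190)*(-1703) + 3543 = -1703/760 + 3543 = 2690977/760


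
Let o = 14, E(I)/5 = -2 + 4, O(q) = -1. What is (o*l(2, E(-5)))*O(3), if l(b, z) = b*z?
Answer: -280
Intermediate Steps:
E(I) = 10 (E(I) = 5*(-2 + 4) = 5*2 = 10)
(o*l(2, E(-5)))*O(3) = (14*(2*10))*(-1) = (14*20)*(-1) = 280*(-1) = -280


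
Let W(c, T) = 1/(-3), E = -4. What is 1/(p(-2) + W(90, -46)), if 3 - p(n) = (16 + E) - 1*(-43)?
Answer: -3/157 ≈ -0.019108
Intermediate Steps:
W(c, T) = -⅓
p(n) = -52 (p(n) = 3 - ((16 - 4) - 1*(-43)) = 3 - (12 + 43) = 3 - 1*55 = 3 - 55 = -52)
1/(p(-2) + W(90, -46)) = 1/(-52 - ⅓) = 1/(-157/3) = -3/157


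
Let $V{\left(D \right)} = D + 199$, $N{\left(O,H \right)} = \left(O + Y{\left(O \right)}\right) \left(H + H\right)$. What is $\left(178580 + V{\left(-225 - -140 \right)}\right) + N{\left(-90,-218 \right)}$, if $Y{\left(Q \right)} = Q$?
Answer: $257174$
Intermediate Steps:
$N{\left(O,H \right)} = 4 H O$ ($N{\left(O,H \right)} = \left(O + O\right) \left(H + H\right) = 2 O 2 H = 4 H O$)
$V{\left(D \right)} = 199 + D$
$\left(178580 + V{\left(-225 - -140 \right)}\right) + N{\left(-90,-218 \right)} = \left(178580 + \left(199 - 85\right)\right) + 4 \left(-218\right) \left(-90\right) = \left(178580 + \left(199 + \left(-225 + 140\right)\right)\right) + 78480 = \left(178580 + \left(199 - 85\right)\right) + 78480 = \left(178580 + 114\right) + 78480 = 178694 + 78480 = 257174$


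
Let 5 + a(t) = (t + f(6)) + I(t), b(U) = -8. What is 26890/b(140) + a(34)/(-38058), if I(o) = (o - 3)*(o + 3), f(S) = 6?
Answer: -85282423/25372 ≈ -3361.3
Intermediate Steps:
I(o) = (-3 + o)*(3 + o)
a(t) = -8 + t + t² (a(t) = -5 + ((t + 6) + (-9 + t²)) = -5 + ((6 + t) + (-9 + t²)) = -5 + (-3 + t + t²) = -8 + t + t²)
26890/b(140) + a(34)/(-38058) = 26890/(-8) + (-8 + 34 + 34²)/(-38058) = 26890*(-⅛) + (-8 + 34 + 1156)*(-1/38058) = -13445/4 + 1182*(-1/38058) = -13445/4 - 197/6343 = -85282423/25372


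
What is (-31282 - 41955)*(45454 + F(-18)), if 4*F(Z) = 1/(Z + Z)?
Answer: -479363628875/144 ≈ -3.3289e+9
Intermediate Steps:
F(Z) = 1/(8*Z) (F(Z) = 1/(4*(Z + Z)) = 1/(4*((2*Z))) = (1/(2*Z))/4 = 1/(8*Z))
(-31282 - 41955)*(45454 + F(-18)) = (-31282 - 41955)*(45454 + (⅛)/(-18)) = -73237*(45454 + (⅛)*(-1/18)) = -73237*(45454 - 1/144) = -73237*6545375/144 = -479363628875/144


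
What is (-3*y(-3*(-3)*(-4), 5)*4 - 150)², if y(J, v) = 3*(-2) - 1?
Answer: 4356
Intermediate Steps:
y(J, v) = -7 (y(J, v) = -6 - 1 = -7)
(-3*y(-3*(-3)*(-4), 5)*4 - 150)² = (-3*(-7)*4 - 150)² = (21*4 - 150)² = (84 - 150)² = (-66)² = 4356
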